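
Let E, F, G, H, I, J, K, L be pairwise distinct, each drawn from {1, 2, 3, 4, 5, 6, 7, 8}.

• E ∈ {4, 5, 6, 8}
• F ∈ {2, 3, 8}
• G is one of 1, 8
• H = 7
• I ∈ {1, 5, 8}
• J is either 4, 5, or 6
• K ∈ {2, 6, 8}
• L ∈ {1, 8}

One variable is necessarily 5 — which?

H has just one choice, so H = 7.
The 7 still-open variables together cover exactly {1, 2, 3, 4, 5, 6, 8} — 7 values for 7 variables — and 3 appears only in F's list, so F = 3.
The 6 still-open variables together cover exactly {1, 2, 4, 5, 6, 8} — 6 values for 6 variables — and 2 appears only in K's list, so K = 2.
G and L share exactly the 2 values {1, 8}; by pigeonhole those values go to them, so strike 1, 8 from E, I.
So 5 goes to I.

I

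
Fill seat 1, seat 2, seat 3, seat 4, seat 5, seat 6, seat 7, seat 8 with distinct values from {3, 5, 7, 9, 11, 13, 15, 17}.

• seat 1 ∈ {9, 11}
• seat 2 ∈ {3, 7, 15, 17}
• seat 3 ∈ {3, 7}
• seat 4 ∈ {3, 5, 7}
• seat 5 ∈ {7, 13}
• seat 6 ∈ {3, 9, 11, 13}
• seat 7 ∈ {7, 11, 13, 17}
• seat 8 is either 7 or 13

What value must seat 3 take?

The 8 variables together cover exactly {3, 5, 7, 9, 11, 13, 15, 17} — 8 values for 8 variables — and 5 appears only in seat 4's list, so seat 4 = 5.
The 7 still-open variables draw from only 7 values {3, 7, 9, 11, 13, 15, 17}, so each is used; only seat 2 can be 15, hence seat 2 = 15.
Among the 6 still-open variables, 17 fits only seat 7 (and all 6 values in {3, 7, 9, 11, 13, 17} must be used), so seat 7 = 17.
The 2 variables seat 5 and seat 8 are confined to {7, 13}, which locks those values in; drop them from seat 3, seat 6.
So seat 3 = 3.

3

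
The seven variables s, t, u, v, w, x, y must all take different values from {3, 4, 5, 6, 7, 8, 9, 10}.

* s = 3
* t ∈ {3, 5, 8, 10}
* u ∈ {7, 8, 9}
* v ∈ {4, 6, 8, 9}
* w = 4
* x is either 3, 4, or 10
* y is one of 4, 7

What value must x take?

10

s has just one choice, so s = 3. Remove 3 from t, x.
w must be 4 (only option left). Remove 4 from v, x, y.
So x = 10.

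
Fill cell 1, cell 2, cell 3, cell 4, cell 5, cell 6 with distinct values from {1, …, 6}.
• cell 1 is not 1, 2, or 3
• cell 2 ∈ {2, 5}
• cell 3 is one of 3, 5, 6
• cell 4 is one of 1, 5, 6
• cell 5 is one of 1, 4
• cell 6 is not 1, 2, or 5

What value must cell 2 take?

2

The 6 variables together cover exactly {1, 2, 3, 4, 5, 6} — 6 values for 6 variables — and 2 appears only in cell 2's list, so cell 2 = 2.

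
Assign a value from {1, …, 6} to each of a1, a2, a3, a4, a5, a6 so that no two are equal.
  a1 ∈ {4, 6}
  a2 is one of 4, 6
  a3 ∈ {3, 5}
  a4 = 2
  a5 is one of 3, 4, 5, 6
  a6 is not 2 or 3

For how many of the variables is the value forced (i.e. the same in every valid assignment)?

a4's domain is down to {2}, so a4 = 2.
The 5 still-open variables draw from only 5 values {1, 3, 4, 5, 6}, so each is used; only a6 can be 1, hence a6 = 1.
a1 and a2 share exactly the 2 values {4, 6}; by pigeonhole those values go to them, so strike 4, 6 from a5.
Determined: a4=2, a6=1. The other variables each still have more than one consistent value. That makes 2.

2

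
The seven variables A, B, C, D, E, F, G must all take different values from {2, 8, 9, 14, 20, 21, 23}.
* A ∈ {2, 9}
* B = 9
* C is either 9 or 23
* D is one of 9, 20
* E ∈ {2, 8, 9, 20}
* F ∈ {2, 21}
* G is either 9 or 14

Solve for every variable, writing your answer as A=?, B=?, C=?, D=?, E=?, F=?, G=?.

A=2, B=9, C=23, D=20, E=8, F=21, G=14

B's domain is down to {9}, so B = 9. Remove 9 from A, C, D, E, G.
C has just one choice, so C = 23.
D has just one choice, so D = 20. Eliminate 20 elsewhere: E.
G has just one choice, so G = 14.
A must be 2 (only option left). Eliminate 2 elsewhere: E, F.
E has just one choice, so E = 8.
That leaves F = 21.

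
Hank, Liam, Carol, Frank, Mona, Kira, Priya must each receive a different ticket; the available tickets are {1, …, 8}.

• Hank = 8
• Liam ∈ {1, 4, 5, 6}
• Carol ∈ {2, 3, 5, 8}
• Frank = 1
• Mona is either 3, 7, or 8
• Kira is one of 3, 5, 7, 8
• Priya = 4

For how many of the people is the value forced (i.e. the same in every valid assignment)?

3

Hank's domain is down to {8}, so Hank = 8. Eliminate 8 elsewhere: Carol, Mona, Kira.
That leaves Frank = 1. So Liam can't be 1.
That leaves Priya = 4. Eliminate 4 elsewhere: Liam.
Determined: Hank=8, Frank=1, Priya=4. The other people each still have more than one consistent value. That makes 3.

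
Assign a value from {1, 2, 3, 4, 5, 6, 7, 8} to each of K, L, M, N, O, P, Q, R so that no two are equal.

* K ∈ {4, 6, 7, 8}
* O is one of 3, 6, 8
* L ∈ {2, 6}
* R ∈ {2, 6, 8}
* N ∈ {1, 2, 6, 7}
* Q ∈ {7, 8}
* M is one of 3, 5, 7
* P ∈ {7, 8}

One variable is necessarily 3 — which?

The 8 variables draw from only 8 values {1, 2, 3, 4, 5, 6, 7, 8}, so each is used; only N can be 1, hence N = 1.
The 7 still-open variables together cover exactly {2, 3, 4, 5, 6, 7, 8} — 7 values for 7 variables — and 4 appears only in K's list, so K = 4.
Among the 6 still-open variables, 5 fits only M (and all 6 values in {2, 3, 5, 6, 7, 8} must be used), so M = 5.
Among the 5 still-open variables, 3 fits only O (and all 5 values in {2, 3, 6, 7, 8} must be used), so O = 3.

O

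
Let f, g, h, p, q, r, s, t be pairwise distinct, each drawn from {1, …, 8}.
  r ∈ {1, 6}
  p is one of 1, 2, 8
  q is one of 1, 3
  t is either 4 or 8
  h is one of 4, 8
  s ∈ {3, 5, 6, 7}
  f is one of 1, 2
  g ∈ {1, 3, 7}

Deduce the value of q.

3

The 8 variables together cover exactly {1, 2, 3, 4, 5, 6, 7, 8} — 8 values for 8 variables — and 5 appears only in s's list, so s = 5.
Among the 7 still-open variables, 6 fits only r (and all 7 values in {1, 2, 3, 4, 6, 7, 8} must be used), so r = 6.
The 6 still-open variables together cover exactly {1, 2, 3, 4, 7, 8} — 6 values for 6 variables — and 7 appears only in g's list, so g = 7.
The 5 still-open variables draw from only 5 values {1, 2, 3, 4, 8}, so each is used; only q can be 3, hence q = 3.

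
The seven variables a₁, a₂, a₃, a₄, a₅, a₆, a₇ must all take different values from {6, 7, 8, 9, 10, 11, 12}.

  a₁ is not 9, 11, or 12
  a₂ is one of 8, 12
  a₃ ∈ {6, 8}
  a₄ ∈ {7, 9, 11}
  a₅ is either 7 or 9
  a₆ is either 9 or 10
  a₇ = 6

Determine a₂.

12

a₇ has just one choice, so a₇ = 6. Strike 6 from a₁, a₃.
a₃'s domain is down to {8}, so a₃ = 8. Eliminate 8 elsewhere: a₁, a₂.
So a₂ = 12.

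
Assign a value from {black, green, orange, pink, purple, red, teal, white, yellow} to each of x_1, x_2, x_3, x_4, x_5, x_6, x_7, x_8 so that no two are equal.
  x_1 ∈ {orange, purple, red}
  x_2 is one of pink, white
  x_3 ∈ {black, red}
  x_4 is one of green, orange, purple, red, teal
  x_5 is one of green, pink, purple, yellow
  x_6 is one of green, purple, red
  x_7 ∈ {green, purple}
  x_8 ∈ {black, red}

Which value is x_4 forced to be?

x_3 and x_8 share exactly the 2 values {black, red}; by pigeonhole those values go to them, so strike black, red from x_1, x_4, x_6.
x_6 and x_7 between them cover only {green, purple} — a naked pair. Remove those values from x_1, x_4, x_5.
x_1's domain is down to {orange}, so x_1 = orange. Strike orange from x_4.
So x_4 = teal.

teal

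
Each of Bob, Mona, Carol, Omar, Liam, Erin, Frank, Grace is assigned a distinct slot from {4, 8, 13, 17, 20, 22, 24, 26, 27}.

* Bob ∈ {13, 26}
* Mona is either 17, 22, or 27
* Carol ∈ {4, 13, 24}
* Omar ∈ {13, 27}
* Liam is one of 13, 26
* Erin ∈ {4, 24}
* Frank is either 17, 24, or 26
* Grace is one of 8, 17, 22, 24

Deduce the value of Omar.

The 8 variables together cover exactly {4, 8, 13, 17, 22, 24, 26, 27} — 8 values for 8 variables — and 8 appears only in Grace's list, so Grace = 8.
The 7 still-open variables together cover exactly {4, 13, 17, 22, 24, 26, 27} — 7 values for 7 variables — and 22 appears only in Mona's list, so Mona = 22.
The 6 still-open variables together cover exactly {4, 13, 17, 24, 26, 27} — 6 values for 6 variables — and 17 appears only in Frank's list, so Frank = 17.
The 5 still-open variables draw from only 5 values {4, 13, 24, 26, 27}, so each is used; only Omar can be 27, hence Omar = 27.

27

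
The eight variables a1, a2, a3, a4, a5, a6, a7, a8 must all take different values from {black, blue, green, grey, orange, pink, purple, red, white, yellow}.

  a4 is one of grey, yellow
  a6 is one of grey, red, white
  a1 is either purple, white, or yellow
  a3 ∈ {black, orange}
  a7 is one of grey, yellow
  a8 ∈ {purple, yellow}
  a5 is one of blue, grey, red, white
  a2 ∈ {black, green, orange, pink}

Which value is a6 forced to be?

a4 and a7 share exactly the 2 values {grey, yellow}; by pigeonhole those values go to them, so strike grey, yellow from a1, a5, a6, a8.
a8's domain is down to {purple}, so a8 = purple. Remove purple from a1.
a1 has just one choice, so a1 = white. Remove white from a5, a6.
So a6 = red.

red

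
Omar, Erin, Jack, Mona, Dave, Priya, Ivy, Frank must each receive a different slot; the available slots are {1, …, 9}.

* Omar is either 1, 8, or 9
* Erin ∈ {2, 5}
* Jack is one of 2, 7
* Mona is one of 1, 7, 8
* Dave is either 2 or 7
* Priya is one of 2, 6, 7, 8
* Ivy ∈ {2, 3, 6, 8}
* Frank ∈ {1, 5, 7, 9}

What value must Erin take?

The 8 variables draw from only 8 values {1, 2, 3, 5, 6, 7, 8, 9}, so each is used; only Ivy can be 3, hence Ivy = 3.
Among the 7 still-open variables, 6 fits only Priya (and all 7 values in {1, 2, 5, 6, 7, 8, 9} must be used), so Priya = 6.
The 2 variables Jack and Dave are confined to {2, 7}, which locks those values in; drop them from Erin, Mona, Frank.
So Erin = 5.

5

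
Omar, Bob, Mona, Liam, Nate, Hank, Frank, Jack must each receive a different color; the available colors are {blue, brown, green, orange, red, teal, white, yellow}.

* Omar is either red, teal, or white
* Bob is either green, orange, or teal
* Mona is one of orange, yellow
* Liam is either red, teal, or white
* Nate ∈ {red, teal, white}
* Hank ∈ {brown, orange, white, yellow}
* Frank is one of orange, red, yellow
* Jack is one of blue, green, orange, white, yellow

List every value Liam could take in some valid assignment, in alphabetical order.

red, teal, white

Among the 8 variables, blue fits only Jack (and all 8 values in {blue, brown, green, orange, red, teal, white, yellow} must be used), so Jack = blue.
The 7 still-open variables draw from only 7 values {brown, green, orange, red, teal, white, yellow}, so each is used; only Hank can be brown, hence Hank = brown.
The 6 still-open variables together cover exactly {green, orange, red, teal, white, yellow} — 6 values for 6 variables — and green appears only in Bob's list, so Bob = green.
Omar, Liam, Nate share exactly the 3 values {red, teal, white}; by pigeonhole those values go to them, so strike red, teal, white from Frank.
No further eliminations apply; Liam can still be any of red, teal, white.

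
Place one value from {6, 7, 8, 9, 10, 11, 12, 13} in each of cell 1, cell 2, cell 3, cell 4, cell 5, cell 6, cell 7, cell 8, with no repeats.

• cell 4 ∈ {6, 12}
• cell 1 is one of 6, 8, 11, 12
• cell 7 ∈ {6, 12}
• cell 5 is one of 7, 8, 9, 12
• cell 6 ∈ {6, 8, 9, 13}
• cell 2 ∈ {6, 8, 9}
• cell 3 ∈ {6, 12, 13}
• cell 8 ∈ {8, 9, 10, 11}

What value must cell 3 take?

The 8 variables draw from only 8 values {6, 7, 8, 9, 10, 11, 12, 13}, so each is used; only cell 5 can be 7, hence cell 5 = 7.
The 7 still-open variables draw from only 7 values {6, 8, 9, 10, 11, 12, 13}, so each is used; only cell 8 can be 10, hence cell 8 = 10.
Among the 6 still-open variables, 11 fits only cell 1 (and all 6 values in {6, 8, 9, 11, 12, 13} must be used), so cell 1 = 11.
cell 4 and cell 7 share exactly the 2 values {6, 12}; by pigeonhole those values go to them, so strike 6, 12 from cell 2, cell 3, cell 6.
So cell 3 = 13.

13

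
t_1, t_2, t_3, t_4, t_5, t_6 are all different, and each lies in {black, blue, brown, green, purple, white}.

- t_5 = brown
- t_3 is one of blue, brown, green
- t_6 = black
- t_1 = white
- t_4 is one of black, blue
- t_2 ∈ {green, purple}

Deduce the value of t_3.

t_1 must be white (only option left).
t_5 must be brown (only option left). Eliminate brown elsewhere: t_3.
t_6 must be black (only option left). Remove black from t_4.
t_4 must be blue (only option left). Strike blue from t_3.
So t_3 = green.

green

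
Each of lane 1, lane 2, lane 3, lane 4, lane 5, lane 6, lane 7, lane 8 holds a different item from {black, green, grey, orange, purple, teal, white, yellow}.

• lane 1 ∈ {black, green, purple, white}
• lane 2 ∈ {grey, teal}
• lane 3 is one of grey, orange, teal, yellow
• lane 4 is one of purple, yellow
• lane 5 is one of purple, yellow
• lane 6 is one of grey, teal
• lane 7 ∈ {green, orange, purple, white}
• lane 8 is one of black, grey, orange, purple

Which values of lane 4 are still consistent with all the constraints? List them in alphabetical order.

lane 2 and lane 6 between them cover only {grey, teal} — a naked pair. Remove those values from lane 3, lane 8.
lane 4 and lane 5 between them cover only {purple, yellow} — a naked pair. Remove those values from lane 1, lane 3, lane 7, lane 8.
lane 3 has just one choice, so lane 3 = orange. Strike orange from lane 7, lane 8.
That leaves lane 8 = black. Eliminate black elsewhere: lane 1.
No further eliminations apply; lane 4 can still be any of purple, yellow.

purple, yellow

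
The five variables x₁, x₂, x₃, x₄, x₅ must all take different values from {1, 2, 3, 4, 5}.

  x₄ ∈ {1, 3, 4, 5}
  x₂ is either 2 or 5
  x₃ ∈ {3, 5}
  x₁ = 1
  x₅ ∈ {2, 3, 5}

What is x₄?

4

x₁ has just one choice, so x₁ = 1. Strike 1 from x₄.
Among the 4 still-open variables, 4 fits only x₄ (and all 4 values in {2, 3, 4, 5} must be used), so x₄ = 4.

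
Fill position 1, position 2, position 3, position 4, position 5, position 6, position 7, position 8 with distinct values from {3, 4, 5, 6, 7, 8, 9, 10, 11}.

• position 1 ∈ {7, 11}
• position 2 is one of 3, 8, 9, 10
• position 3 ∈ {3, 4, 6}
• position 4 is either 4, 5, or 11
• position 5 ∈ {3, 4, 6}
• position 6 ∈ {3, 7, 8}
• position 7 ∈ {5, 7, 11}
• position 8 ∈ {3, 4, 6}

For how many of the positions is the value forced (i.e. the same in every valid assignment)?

position 3, position 5, position 8 share exactly the 3 values {3, 4, 6}; by pigeonhole those values go to them, so strike 3, 4, 6 from position 2, position 4, position 6.
position 1, position 4, position 7 between them cover only {5, 7, 11} — a naked triple. Remove those values from position 6.
position 6's domain is down to {8}, so position 6 = 8. So position 2 can't be 8.
Determined: position 6=8. The other positions each still have more than one consistent value. That makes 1.

1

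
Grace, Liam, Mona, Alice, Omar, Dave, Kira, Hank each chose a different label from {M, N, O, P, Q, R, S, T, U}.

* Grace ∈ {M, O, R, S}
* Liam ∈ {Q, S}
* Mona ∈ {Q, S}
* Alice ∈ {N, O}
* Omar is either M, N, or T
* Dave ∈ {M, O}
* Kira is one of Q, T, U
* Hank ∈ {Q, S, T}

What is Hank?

The 8 variables draw from only 8 values {M, N, O, Q, R, S, T, U}, so each is used; only Grace can be R, hence Grace = R.
Among the 7 still-open variables, U fits only Kira (and all 7 values in {M, N, O, Q, S, T, U} must be used), so Kira = U.
Liam and Mona between them cover only {Q, S} — a naked pair. Remove those values from Hank.
So Hank = T.

T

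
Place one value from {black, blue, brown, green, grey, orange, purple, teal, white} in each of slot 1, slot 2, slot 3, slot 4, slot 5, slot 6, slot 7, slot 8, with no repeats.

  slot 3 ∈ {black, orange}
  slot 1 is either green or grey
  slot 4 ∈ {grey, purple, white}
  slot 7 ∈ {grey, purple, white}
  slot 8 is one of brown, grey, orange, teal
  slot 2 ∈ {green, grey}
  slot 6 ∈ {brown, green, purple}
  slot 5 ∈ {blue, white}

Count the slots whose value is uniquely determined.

2

The 2 variables slot 1 and slot 2 are confined to {green, grey}, which locks those values in; drop them from slot 4, slot 6, slot 7, slot 8.
The 2 variables slot 4 and slot 7 are confined to {purple, white}, which locks those values in; drop them from slot 5, slot 6.
slot 5 has just one choice, so slot 5 = blue.
slot 6 has just one choice, so slot 6 = brown. Remove brown from slot 8.
Determined: slot 5=blue, slot 6=brown. The other slots each still have more than one consistent value. That makes 2.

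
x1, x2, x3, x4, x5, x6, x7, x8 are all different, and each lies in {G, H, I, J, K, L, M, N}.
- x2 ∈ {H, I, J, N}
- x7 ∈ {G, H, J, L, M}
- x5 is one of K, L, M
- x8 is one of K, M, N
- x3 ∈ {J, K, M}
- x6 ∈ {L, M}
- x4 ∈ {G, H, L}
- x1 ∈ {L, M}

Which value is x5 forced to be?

K

Among the 8 variables, I fits only x2 (and all 8 values in {G, H, I, J, K, L, M, N} must be used), so x2 = I.
The 7 still-open variables draw from only 7 values {G, H, J, K, L, M, N}, so each is used; only x8 can be N, hence x8 = N.
The 2 variables x1 and x6 are confined to {L, M}, which locks those values in; drop them from x3, x4, x5, x7.
So x5 = K.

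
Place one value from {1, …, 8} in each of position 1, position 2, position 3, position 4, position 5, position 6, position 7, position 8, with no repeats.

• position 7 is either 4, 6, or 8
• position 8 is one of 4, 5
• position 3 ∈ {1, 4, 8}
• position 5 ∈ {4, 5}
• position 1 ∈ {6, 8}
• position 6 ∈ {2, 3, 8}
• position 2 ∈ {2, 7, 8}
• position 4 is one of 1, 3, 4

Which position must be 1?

Among the 8 variables, 7 fits only position 2 (and all 8 values in {1, 2, 3, 4, 5, 6, 7, 8} must be used), so position 2 = 7.
The 7 still-open variables together cover exactly {1, 2, 3, 4, 5, 6, 8} — 7 values for 7 variables — and 2 appears only in position 6's list, so position 6 = 2.
The 6 still-open variables draw from only 6 values {1, 3, 4, 5, 6, 8}, so each is used; only position 4 can be 3, hence position 4 = 3.
The 5 still-open variables draw from only 5 values {1, 4, 5, 6, 8}, so each is used; only position 3 can be 1, hence position 3 = 1.

position 3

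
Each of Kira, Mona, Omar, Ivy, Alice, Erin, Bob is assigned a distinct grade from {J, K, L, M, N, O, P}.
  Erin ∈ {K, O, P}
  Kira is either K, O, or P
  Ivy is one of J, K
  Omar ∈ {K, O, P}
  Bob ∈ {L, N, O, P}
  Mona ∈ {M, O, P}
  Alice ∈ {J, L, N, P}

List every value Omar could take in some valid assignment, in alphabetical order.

K, O, P

Among the 7 variables, M fits only Mona (and all 7 values in {J, K, L, M, N, O, P} must be used), so Mona = M.
Kira, Omar, Erin between them cover only {K, O, P} — a naked triple. Remove those values from Ivy, Alice, Bob.
Ivy must be J (only option left). So Alice can't be J.
No further eliminations apply; Omar can still be any of K, O, P.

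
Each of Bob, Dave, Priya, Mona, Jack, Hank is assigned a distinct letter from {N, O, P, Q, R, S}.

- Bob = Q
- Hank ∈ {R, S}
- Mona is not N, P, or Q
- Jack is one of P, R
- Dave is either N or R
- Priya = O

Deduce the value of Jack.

P

Bob has just one choice, so Bob = Q.
That leaves Priya = O. So Mona can't be O.
Among the 4 still-open variables, N fits only Dave (and all 4 values in {N, P, R, S} must be used), so Dave = N.
Among the 3 still-open variables, P fits only Jack (and all 3 values in {P, R, S} must be used), so Jack = P.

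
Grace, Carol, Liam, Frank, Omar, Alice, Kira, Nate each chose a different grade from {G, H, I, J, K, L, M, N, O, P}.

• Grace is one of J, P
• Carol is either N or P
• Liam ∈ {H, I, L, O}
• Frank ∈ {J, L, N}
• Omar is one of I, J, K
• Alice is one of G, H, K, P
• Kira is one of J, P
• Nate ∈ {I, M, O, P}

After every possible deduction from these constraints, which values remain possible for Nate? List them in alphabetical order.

I, M, O

The 2 variables Grace and Kira are confined to {J, P}, which locks those values in; drop them from Carol, Frank, Omar, Alice, Nate.
Carol must be N (only option left). Strike N from Frank.
That leaves Frank = L. Remove L from Liam.
No further eliminations apply; Nate can still be any of I, M, O.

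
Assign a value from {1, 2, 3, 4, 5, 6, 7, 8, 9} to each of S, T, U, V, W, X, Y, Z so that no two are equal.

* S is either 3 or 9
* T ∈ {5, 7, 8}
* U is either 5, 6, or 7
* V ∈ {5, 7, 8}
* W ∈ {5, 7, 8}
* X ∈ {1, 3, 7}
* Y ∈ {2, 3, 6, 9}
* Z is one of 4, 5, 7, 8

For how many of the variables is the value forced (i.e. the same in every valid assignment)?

The 3 variables T, V, W are confined to {5, 7, 8}, which locks those values in; drop them from U, X, Z.
U must be 6 (only option left). Strike 6 from Y.
Z must be 4 (only option left).
Determined: U=6, Z=4. The other variables each still have more than one consistent value. That makes 2.

2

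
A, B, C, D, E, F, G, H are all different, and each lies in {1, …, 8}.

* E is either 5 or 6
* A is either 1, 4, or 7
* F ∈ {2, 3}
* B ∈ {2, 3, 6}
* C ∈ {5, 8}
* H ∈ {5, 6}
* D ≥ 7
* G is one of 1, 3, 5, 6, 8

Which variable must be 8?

Among the 8 variables, 4 fits only A (and all 8 values in {1, 2, 3, 4, 5, 6, 7, 8} must be used), so A = 4.
The 7 still-open variables together cover exactly {1, 2, 3, 5, 6, 7, 8} — 7 values for 7 variables — and 1 appears only in G's list, so G = 1.
The 6 still-open variables draw from only 6 values {2, 3, 5, 6, 7, 8}, so each is used; only D can be 7, hence D = 7.
The 5 still-open variables draw from only 5 values {2, 3, 5, 6, 8}, so each is used; only C can be 8, hence C = 8.

C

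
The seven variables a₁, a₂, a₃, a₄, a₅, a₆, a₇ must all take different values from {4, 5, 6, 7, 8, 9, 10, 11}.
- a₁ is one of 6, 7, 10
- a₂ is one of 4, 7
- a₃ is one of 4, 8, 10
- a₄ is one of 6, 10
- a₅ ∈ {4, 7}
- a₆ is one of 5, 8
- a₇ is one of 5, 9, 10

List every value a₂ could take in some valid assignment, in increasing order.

4, 7

Among the 7 variables, 9 fits only a₇ (and all 7 values in {4, 5, 6, 7, 8, 9, 10} must be used), so a₇ = 9.
The 6 still-open variables together cover exactly {4, 5, 6, 7, 8, 10} — 6 values for 6 variables — and 5 appears only in a₆'s list, so a₆ = 5.
The 5 still-open variables draw from only 5 values {4, 6, 7, 8, 10}, so each is used; only a₃ can be 8, hence a₃ = 8.
a₂ and a₅ between them cover only {4, 7} — a naked pair. Remove those values from a₁.
No further eliminations apply; a₂ can still be any of 4, 7.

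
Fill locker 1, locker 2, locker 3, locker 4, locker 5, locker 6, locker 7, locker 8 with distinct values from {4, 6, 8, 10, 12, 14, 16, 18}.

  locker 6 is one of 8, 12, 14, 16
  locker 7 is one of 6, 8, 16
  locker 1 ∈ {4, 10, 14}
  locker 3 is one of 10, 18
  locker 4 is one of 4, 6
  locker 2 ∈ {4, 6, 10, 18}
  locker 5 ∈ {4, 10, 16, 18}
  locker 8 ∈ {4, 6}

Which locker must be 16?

locker 5

The 8 variables together cover exactly {4, 6, 8, 10, 12, 14, 16, 18} — 8 values for 8 variables — and 12 appears only in locker 6's list, so locker 6 = 12.
The 7 still-open variables together cover exactly {4, 6, 8, 10, 14, 16, 18} — 7 values for 7 variables — and 8 appears only in locker 7's list, so locker 7 = 8.
The 6 still-open variables together cover exactly {4, 6, 10, 14, 16, 18} — 6 values for 6 variables — and 14 appears only in locker 1's list, so locker 1 = 14.
The 5 still-open variables together cover exactly {4, 6, 10, 16, 18} — 5 values for 5 variables — and 16 appears only in locker 5's list, so locker 5 = 16.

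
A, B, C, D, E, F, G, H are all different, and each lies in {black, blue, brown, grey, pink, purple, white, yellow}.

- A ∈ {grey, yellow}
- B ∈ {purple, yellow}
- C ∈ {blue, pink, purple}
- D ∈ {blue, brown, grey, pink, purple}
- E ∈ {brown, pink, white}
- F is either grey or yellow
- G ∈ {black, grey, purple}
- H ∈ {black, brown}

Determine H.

brown

The 8 variables together cover exactly {black, blue, brown, grey, pink, purple, white, yellow} — 8 values for 8 variables — and white appears only in E's list, so E = white.
A and F between them cover only {grey, yellow} — a naked pair. Remove those values from B, D, G.
B has just one choice, so B = purple. Eliminate purple elsewhere: C, D, G.
G's domain is down to {black}, so G = black. Eliminate black elsewhere: H.
So H = brown.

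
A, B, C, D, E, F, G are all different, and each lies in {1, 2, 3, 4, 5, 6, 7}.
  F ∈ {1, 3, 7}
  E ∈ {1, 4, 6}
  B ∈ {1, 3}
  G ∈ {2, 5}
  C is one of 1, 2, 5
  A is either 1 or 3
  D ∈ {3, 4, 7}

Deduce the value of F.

Among the 7 variables, 6 fits only E (and all 7 values in {1, 2, 3, 4, 5, 6, 7} must be used), so E = 6.
The 6 still-open variables together cover exactly {1, 2, 3, 4, 5, 7} — 6 values for 6 variables — and 4 appears only in D's list, so D = 4.
The 5 still-open variables draw from only 5 values {1, 2, 3, 5, 7}, so each is used; only F can be 7, hence F = 7.

7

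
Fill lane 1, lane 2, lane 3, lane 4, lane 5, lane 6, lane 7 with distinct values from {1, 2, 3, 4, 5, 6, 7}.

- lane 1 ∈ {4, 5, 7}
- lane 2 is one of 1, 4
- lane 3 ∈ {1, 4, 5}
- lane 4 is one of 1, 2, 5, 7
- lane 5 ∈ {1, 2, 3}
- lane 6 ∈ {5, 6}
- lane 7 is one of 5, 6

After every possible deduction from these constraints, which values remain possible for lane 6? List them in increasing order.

The 7 variables together cover exactly {1, 2, 3, 4, 5, 6, 7} — 7 values for 7 variables — and 3 appears only in lane 5's list, so lane 5 = 3.
The 6 still-open variables draw from only 6 values {1, 2, 4, 5, 6, 7}, so each is used; only lane 4 can be 2, hence lane 4 = 2.
Among the 5 still-open variables, 7 fits only lane 1 (and all 5 values in {1, 4, 5, 6, 7} must be used), so lane 1 = 7.
The 2 variables lane 6 and lane 7 are confined to {5, 6}, which locks those values in; drop them from lane 3.
No further eliminations apply; lane 6 can still be any of 5, 6.

5, 6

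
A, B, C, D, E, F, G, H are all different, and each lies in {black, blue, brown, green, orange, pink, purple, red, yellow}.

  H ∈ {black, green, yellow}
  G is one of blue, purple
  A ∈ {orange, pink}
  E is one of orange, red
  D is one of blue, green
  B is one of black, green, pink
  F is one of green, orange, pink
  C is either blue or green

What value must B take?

The 8 variables together cover exactly {black, blue, green, orange, pink, purple, red, yellow} — 8 values for 8 variables — and purple appears only in G's list, so G = purple.
Among the 7 still-open variables, red fits only E (and all 7 values in {black, blue, green, orange, pink, red, yellow} must be used), so E = red.
Among the 6 still-open variables, yellow fits only H (and all 6 values in {black, blue, green, orange, pink, yellow} must be used), so H = yellow.
The 5 still-open variables draw from only 5 values {black, blue, green, orange, pink}, so each is used; only B can be black, hence B = black.

black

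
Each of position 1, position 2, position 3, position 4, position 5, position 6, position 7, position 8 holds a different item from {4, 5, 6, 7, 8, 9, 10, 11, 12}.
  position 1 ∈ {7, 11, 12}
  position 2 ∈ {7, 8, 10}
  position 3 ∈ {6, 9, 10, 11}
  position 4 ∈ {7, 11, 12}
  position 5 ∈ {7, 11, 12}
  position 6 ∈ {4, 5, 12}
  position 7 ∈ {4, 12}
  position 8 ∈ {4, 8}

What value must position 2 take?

10

position 1, position 4, position 5 share exactly the 3 values {7, 11, 12}; by pigeonhole those values go to them, so strike 7, 11, 12 from position 2, position 3, position 6, position 7.
position 7's domain is down to {4}, so position 7 = 4. Eliminate 4 elsewhere: position 6, position 8.
position 8's domain is down to {8}, so position 8 = 8. Strike 8 from position 2.
So position 2 = 10.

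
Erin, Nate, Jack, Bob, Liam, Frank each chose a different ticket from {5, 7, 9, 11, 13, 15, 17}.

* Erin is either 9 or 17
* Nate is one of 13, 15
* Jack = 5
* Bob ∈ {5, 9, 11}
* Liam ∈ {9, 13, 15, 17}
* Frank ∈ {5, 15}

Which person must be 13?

Nate

Jack has just one choice, so Jack = 5. Strike 5 from Bob, Frank.
Frank's domain is down to {15}, so Frank = 15. Eliminate 15 elsewhere: Nate, Liam.
So 13 goes to Nate.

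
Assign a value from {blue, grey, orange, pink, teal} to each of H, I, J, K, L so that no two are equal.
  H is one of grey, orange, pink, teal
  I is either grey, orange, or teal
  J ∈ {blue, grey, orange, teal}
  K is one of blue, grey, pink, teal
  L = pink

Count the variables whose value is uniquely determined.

1

L must be pink (only option left). So H, K can't be pink.
Determined: L=pink. The other variables each still have more than one consistent value. That makes 1.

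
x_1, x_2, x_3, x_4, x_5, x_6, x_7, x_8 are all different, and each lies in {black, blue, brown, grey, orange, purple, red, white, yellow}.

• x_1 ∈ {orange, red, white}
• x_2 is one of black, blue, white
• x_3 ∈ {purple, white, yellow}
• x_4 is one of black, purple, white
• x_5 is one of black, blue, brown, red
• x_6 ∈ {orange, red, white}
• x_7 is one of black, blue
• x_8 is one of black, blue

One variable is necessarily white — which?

x_2

Among the 8 variables, brown fits only x_5 (and all 8 values in {black, blue, brown, orange, purple, red, white, yellow} must be used), so x_5 = brown.
The 7 still-open variables draw from only 7 values {black, blue, orange, purple, red, white, yellow}, so each is used; only x_3 can be yellow, hence x_3 = yellow.
The 6 still-open variables together cover exactly {black, blue, orange, purple, red, white} — 6 values for 6 variables — and purple appears only in x_4's list, so x_4 = purple.
x_7 and x_8 between them cover only {black, blue} — a naked pair. Remove those values from x_2.
So white goes to x_2.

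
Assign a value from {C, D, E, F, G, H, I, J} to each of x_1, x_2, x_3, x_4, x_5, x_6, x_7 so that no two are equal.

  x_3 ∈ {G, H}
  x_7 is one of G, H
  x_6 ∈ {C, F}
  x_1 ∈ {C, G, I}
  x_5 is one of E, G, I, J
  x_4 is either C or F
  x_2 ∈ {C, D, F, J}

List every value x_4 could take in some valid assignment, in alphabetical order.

x_3 and x_7 share exactly the 2 values {G, H}; by pigeonhole those values go to them, so strike G, H from x_1, x_5.
x_4 and x_6 share exactly the 2 values {C, F}; by pigeonhole those values go to them, so strike C, F from x_1, x_2.
x_1's domain is down to {I}, so x_1 = I. Strike I from x_5.
No further eliminations apply; x_4 can still be any of C, F.

C, F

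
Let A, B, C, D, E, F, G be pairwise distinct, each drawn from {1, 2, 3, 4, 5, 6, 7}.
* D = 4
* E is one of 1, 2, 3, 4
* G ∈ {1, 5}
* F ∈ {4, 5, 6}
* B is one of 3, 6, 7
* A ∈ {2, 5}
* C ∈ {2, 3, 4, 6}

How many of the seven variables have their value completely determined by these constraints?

D must be 4 (only option left). Remove 4 from C, E, F.
The 6 still-open variables together cover exactly {1, 2, 3, 5, 6, 7} — 6 values for 6 variables — and 7 appears only in B's list, so B = 7.
Determined: B=7, D=4. The other variables each still have more than one consistent value. That makes 2.

2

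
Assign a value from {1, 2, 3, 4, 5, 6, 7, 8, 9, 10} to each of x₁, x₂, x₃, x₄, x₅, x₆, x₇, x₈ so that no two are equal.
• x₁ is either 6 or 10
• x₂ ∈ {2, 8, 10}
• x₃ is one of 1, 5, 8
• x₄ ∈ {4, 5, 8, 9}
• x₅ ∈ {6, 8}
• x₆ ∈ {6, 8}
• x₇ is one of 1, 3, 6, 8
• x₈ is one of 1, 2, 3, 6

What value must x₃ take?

5

x₅ and x₆ between them cover only {6, 8} — a naked pair. Remove those values from x₁, x₂, x₃, x₄, x₇, x₈.
x₁ must be 10 (only option left). Eliminate 10 elsewhere: x₂.
x₂'s domain is down to {2}, so x₂ = 2. So x₈ can't be 2.
The 2 variables x₇ and x₈ are confined to {1, 3}, which locks those values in; drop them from x₃.
So x₃ = 5.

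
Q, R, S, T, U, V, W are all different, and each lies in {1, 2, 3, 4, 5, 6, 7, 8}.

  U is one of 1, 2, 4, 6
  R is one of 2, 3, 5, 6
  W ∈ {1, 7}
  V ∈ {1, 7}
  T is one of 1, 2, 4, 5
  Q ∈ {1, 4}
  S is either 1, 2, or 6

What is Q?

4

The 7 variables together cover exactly {1, 2, 3, 4, 5, 6, 7} — 7 values for 7 variables — and 3 appears only in R's list, so R = 3.
The 6 still-open variables together cover exactly {1, 2, 4, 5, 6, 7} — 6 values for 6 variables — and 5 appears only in T's list, so T = 5.
V and W between them cover only {1, 7} — a naked pair. Remove those values from Q, S, U.
So Q = 4.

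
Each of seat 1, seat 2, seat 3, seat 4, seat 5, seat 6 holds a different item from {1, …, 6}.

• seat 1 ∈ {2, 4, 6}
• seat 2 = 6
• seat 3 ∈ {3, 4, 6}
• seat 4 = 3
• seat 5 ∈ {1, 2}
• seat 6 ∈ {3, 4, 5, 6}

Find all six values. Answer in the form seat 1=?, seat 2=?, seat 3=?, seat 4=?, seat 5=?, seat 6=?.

seat 2's domain is down to {6}, so seat 2 = 6. So seat 1, seat 3, seat 6 can't be 6.
That leaves seat 4 = 3. So seat 3, seat 6 can't be 3.
seat 3's domain is down to {4}, so seat 3 = 4. Eliminate 4 elsewhere: seat 1, seat 6.
seat 6's domain is down to {5}, so seat 6 = 5.
seat 1 must be 2 (only option left). Eliminate 2 elsewhere: seat 5.
seat 5 has just one choice, so seat 5 = 1.

seat 1=2, seat 2=6, seat 3=4, seat 4=3, seat 5=1, seat 6=5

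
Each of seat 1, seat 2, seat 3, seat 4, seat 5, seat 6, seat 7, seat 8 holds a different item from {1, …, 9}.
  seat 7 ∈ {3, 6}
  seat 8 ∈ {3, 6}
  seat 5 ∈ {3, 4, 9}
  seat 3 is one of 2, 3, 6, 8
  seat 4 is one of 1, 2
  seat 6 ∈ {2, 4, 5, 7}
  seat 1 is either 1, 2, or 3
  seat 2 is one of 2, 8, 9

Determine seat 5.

4

seat 7 and seat 8 between them cover only {3, 6} — a naked pair. Remove those values from seat 1, seat 3, seat 5.
seat 1 and seat 4 between them cover only {1, 2} — a naked pair. Remove those values from seat 2, seat 3, seat 6.
seat 3 must be 8 (only option left). So seat 2 can't be 8.
seat 2 must be 9 (only option left). Eliminate 9 elsewhere: seat 5.
So seat 5 = 4.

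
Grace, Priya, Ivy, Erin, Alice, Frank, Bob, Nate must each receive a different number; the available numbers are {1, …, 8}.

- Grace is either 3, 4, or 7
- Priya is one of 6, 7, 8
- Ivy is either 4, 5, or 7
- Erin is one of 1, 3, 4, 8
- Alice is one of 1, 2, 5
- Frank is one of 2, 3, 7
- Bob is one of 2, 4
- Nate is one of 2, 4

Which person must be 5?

The 8 variables draw from only 8 values {1, 2, 3, 4, 5, 6, 7, 8}, so each is used; only Priya can be 6, hence Priya = 6.
The 7 still-open variables draw from only 7 values {1, 2, 3, 4, 5, 7, 8}, so each is used; only Erin can be 8, hence Erin = 8.
The 6 still-open variables draw from only 6 values {1, 2, 3, 4, 5, 7}, so each is used; only Alice can be 1, hence Alice = 1.
The 5 still-open variables together cover exactly {2, 3, 4, 5, 7} — 5 values for 5 variables — and 5 appears only in Ivy's list, so Ivy = 5.

Ivy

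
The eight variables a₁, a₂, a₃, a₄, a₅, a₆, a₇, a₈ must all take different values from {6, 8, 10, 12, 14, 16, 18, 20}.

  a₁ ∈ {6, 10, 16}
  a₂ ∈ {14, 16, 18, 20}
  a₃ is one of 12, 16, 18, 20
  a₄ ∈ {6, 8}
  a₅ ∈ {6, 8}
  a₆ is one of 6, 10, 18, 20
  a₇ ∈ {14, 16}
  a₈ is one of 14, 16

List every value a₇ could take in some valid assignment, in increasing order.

Among the 8 variables, 12 fits only a₃ (and all 8 values in {6, 8, 10, 12, 14, 16, 18, 20} must be used), so a₃ = 12.
a₄ and a₅ between them cover only {6, 8} — a naked pair. Remove those values from a₁, a₆.
a₇ and a₈ share exactly the 2 values {14, 16}; by pigeonhole those values go to them, so strike 14, 16 from a₁, a₂.
That leaves a₁ = 10. Strike 10 from a₆.
No further eliminations apply; a₇ can still be any of 14, 16.

14, 16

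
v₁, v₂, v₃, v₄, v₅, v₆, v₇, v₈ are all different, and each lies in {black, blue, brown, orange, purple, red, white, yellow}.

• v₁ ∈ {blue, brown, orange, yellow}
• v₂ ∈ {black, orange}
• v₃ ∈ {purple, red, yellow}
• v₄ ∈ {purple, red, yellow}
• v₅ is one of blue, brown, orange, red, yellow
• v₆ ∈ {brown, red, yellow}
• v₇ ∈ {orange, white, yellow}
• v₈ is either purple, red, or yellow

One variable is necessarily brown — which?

v₆

Among the 8 variables, black fits only v₂ (and all 8 values in {black, blue, brown, orange, purple, red, white, yellow} must be used), so v₂ = black.
The 7 still-open variables draw from only 7 values {blue, brown, orange, purple, red, white, yellow}, so each is used; only v₇ can be white, hence v₇ = white.
v₃, v₄, v₈ between them cover only {purple, red, yellow} — a naked triple. Remove those values from v₁, v₅, v₆.
So brown goes to v₆.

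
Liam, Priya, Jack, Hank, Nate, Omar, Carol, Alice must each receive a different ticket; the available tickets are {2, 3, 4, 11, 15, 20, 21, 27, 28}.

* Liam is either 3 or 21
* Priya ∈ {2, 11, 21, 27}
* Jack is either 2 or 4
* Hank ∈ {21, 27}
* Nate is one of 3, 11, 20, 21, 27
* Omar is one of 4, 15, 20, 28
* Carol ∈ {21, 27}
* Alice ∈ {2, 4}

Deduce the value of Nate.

20

Jack and Alice share exactly the 2 values {2, 4}; by pigeonhole those values go to them, so strike 2, 4 from Priya, Omar.
Hank and Carol share exactly the 2 values {21, 27}; by pigeonhole those values go to them, so strike 21, 27 from Liam, Priya, Nate.
Liam has just one choice, so Liam = 3. Eliminate 3 elsewhere: Nate.
Priya has just one choice, so Priya = 11. So Nate can't be 11.
So Nate = 20.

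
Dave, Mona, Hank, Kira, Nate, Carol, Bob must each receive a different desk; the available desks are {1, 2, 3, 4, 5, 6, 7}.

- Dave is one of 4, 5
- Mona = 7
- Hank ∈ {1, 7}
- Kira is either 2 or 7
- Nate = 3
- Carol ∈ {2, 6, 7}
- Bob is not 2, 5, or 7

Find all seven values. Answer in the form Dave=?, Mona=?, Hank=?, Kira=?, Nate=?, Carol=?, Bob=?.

Mona must be 7 (only option left). Strike 7 from Hank, Kira, Carol.
Hank must be 1 (only option left). Eliminate 1 elsewhere: Bob.
Kira's domain is down to {2}, so Kira = 2. Eliminate 2 elsewhere: Carol.
Nate has just one choice, so Nate = 3. So Bob can't be 3.
That leaves Carol = 6. Remove 6 from Bob.
Bob has just one choice, so Bob = 4. Remove 4 from Dave.
Dave's domain is down to {5}, so Dave = 5.

Dave=5, Mona=7, Hank=1, Kira=2, Nate=3, Carol=6, Bob=4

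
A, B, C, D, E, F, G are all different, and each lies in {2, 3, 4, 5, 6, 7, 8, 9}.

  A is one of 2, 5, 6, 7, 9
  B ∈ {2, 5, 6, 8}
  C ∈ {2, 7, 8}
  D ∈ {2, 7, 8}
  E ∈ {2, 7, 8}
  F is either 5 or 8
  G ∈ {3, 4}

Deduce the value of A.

C, D, E between them cover only {2, 7, 8} — a naked triple. Remove those values from A, B, F.
F must be 5 (only option left). Strike 5 from A, B.
B's domain is down to {6}, so B = 6. So A can't be 6.
So A = 9.

9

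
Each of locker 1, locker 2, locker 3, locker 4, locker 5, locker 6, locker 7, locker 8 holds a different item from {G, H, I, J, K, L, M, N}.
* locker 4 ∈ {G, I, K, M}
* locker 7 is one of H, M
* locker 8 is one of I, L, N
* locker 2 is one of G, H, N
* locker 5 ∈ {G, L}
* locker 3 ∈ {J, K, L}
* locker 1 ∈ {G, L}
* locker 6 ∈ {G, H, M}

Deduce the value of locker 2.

N

Among the 8 variables, J fits only locker 3 (and all 8 values in {G, H, I, J, K, L, M, N} must be used), so locker 3 = J.
Among the 7 still-open variables, K fits only locker 4 (and all 7 values in {G, H, I, K, L, M, N} must be used), so locker 4 = K.
Among the 6 still-open variables, I fits only locker 8 (and all 6 values in {G, H, I, L, M, N} must be used), so locker 8 = I.
The 5 still-open variables draw from only 5 values {G, H, L, M, N}, so each is used; only locker 2 can be N, hence locker 2 = N.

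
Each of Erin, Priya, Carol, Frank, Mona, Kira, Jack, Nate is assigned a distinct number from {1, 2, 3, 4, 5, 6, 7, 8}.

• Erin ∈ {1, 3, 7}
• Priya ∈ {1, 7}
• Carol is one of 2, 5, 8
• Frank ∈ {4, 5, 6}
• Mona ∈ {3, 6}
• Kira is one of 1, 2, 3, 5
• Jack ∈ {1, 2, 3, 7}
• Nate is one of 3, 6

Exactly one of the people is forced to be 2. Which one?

Among the 8 variables, 4 fits only Frank (and all 8 values in {1, 2, 3, 4, 5, 6, 7, 8} must be used), so Frank = 4.
Among the 7 still-open variables, 8 fits only Carol (and all 7 values in {1, 2, 3, 5, 6, 7, 8} must be used), so Carol = 8.
The 6 still-open variables together cover exactly {1, 2, 3, 5, 6, 7} — 6 values for 6 variables — and 5 appears only in Kira's list, so Kira = 5.
The 5 still-open variables draw from only 5 values {1, 2, 3, 6, 7}, so each is used; only Jack can be 2, hence Jack = 2.

Jack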